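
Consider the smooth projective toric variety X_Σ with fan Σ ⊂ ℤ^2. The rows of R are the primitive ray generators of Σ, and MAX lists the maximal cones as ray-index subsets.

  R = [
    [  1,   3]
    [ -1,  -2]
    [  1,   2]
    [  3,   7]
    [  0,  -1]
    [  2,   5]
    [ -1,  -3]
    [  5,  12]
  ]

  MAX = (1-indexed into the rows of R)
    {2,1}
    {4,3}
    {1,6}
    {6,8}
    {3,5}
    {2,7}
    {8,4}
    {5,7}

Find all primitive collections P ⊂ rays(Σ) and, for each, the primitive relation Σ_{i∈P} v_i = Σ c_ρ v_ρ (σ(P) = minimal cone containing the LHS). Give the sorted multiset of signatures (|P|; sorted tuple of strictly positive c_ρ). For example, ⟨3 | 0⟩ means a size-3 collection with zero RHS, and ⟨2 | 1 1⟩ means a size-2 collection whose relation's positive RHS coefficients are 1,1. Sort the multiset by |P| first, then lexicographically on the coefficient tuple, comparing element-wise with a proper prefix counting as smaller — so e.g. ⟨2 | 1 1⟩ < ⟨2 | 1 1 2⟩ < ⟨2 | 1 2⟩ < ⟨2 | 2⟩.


Δ(Σ) — 8 vertices, 20 min non-faces:

  {1,7}:  v_{1} + v_{7} = 0  so sig = ⟨2 | 0⟩
  {2,3}:  v_{2} + v_{3} = 0  so sig = ⟨2 | 0⟩
  {1,3}:  v_{1} + v_{3} = v_{6}  so sig = ⟨2 | 1⟩
  {1,5}:  v_{1} + v_{5} = v_{3}  so sig = ⟨2 | 1⟩
  {2,4}:  v_{2} + v_{4} = v_{6}  so sig = ⟨2 | 1⟩
  {2,5}:  v_{2} + v_{5} = v_{7}  so sig = ⟨2 | 1⟩
  {2,6}:  v_{2} + v_{6} = v_{1}  so sig = ⟨2 | 1⟩
  {3,6}:  v_{3} + v_{6} = v_{4}  so sig = ⟨2 | 1⟩
  {3,7}:  v_{3} + v_{7} = v_{5}  so sig = ⟨2 | 1⟩
  {4,6}:  v_{4} + v_{6} = v_{8}  so sig = ⟨2 | 1⟩
  {6,7}:  v_{6} + v_{7} = v_{3}  so sig = ⟨2 | 1⟩
  {7,8}:  v_{7} + v_{8} = v_{3} + v_{4}  so sig = ⟨2 | 1 1⟩
  {5,8}:  v_{5} + v_{8} = 2·v_{3} + v_{4}  so sig = ⟨2 | 1 2⟩
  {1,4}:  v_{1} + v_{4} = 2·v_{6}  so sig = ⟨2 | 2⟩
  {2,8}:  v_{2} + v_{8} = 2·v_{6}  so sig = ⟨2 | 2⟩
  {3,8}:  v_{3} + v_{8} = 2·v_{4}  so sig = ⟨2 | 2⟩
  {4,7}:  v_{4} + v_{7} = 2·v_{3}  so sig = ⟨2 | 2⟩
  {5,6}:  v_{5} + v_{6} = 2·v_{3}  so sig = ⟨2 | 2⟩
  {1,8}:  v_{1} + v_{8} = 3·v_{6}  so sig = ⟨2 | 3⟩
  {4,5}:  v_{4} + v_{5} = 3·v_{3}  so sig = ⟨2 | 3⟩

Sorted signature multiset PRS(X):
{ ⟨2 | 0⟩ ×2,  ⟨2 | 1⟩ ×9,  ⟨2 | 1 1⟩,  ⟨2 | 1 2⟩,  ⟨2 | 2⟩ ×5,  ⟨2 | 3⟩ ×2 }


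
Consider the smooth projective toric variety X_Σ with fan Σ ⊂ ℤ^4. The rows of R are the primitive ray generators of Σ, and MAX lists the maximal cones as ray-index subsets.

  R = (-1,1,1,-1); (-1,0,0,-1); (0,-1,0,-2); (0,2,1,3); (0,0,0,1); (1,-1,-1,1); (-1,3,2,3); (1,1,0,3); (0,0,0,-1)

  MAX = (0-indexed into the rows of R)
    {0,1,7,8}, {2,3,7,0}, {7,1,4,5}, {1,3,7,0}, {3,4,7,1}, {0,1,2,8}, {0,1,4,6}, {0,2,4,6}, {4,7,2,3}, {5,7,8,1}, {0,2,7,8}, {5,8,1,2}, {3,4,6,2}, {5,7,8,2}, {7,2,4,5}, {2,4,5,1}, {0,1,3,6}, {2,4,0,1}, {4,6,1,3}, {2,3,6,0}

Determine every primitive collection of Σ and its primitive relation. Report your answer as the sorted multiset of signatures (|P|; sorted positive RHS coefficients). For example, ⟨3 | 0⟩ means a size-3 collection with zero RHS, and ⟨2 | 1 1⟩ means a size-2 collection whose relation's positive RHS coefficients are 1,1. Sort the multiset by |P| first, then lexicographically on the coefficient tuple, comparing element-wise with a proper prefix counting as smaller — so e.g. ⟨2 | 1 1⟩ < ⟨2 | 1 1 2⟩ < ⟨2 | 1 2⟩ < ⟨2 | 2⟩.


The 12 primitive collections of Σ (r=9, n=4):

  • {0,5}:  v_{0} + v_{5} = 0 — sig = ⟨2 | 0⟩
  • {4,8}:  v_{4} + v_{8} = 0 — sig = ⟨2 | 0⟩
  • {3,5}:  v_{3} + v_{5} = v_{4} + v_{7} — sig = ⟨2 | 1 1⟩
  • {3,8}:  v_{3} + v_{8} = v_{0} + v_{7} — sig = ⟨2 | 1 1⟩
  • {5,6}:  v_{5} + v_{6} = v_{3} + v_{4} — sig = ⟨2 | 1 1⟩
  • {6,8}:  v_{6} + v_{8} = v_{0} + v_{3} — sig = ⟨2 | 1 1⟩
  • {6,7}:  v_{6} + v_{7} = 2·v_{3} — sig = ⟨2 | 2⟩
  • {1,2,7}:  v_{1} + v_{2} + v_{7} = 0 — sig = ⟨3 | 0⟩
  • {0,3,4}:  v_{0} + v_{3} + v_{4} = v_{6} — sig = ⟨3 | 1⟩
  • {0,4,7}:  v_{0} + v_{4} + v_{7} = v_{3} — sig = ⟨3 | 1⟩
  • {1,2,3}:  v_{1} + v_{2} + v_{3} = v_{0} + v_{4} — sig = ⟨3 | 1 1⟩
  • {1,2,6}:  v_{1} + v_{2} + v_{6} = 2·v_{0} + 2·v_{4} — sig = ⟨3 | 2 2⟩

so the primitive-relation signature multiset is
{ ⟨2 | 0⟩ ×2,  ⟨2 | 1 1⟩ ×4,  ⟨2 | 2⟩,  ⟨3 | 0⟩,  ⟨3 | 1⟩ ×2,  ⟨3 | 1 1⟩,  ⟨3 | 2 2⟩ }


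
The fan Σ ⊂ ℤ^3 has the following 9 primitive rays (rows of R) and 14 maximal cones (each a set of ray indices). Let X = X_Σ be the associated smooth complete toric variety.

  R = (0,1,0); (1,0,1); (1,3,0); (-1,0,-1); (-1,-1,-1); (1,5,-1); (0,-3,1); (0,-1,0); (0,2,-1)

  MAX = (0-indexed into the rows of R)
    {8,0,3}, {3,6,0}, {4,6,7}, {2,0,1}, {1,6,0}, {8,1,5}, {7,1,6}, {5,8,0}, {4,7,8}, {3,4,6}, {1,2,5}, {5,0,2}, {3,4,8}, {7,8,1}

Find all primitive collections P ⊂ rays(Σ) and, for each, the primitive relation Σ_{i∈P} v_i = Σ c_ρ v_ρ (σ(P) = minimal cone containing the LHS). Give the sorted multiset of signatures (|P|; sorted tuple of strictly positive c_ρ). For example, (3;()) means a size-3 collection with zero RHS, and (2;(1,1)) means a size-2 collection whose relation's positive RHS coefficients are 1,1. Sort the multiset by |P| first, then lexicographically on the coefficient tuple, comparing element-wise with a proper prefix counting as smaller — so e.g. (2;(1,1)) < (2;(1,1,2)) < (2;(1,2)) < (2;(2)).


17 minimal non-faces of Δ(Σ) (on 9 rays):

  • {0,7}:  v_{0} + v_{7} = 0  ⇒ sig = (2;())
  • {1,3}:  v_{1} + v_{3} = 0  ⇒ sig = (2;())
  • {0,4}:  v_{0} + v_{4} = v_{3}  ⇒ sig = (2;(1))
  • {1,4}:  v_{1} + v_{4} = v_{7}  ⇒ sig = (2;(1))
  • {2,4}:  v_{2} + v_{4} = v_{8}  ⇒ sig = (2;(1))
  • {2,6}:  v_{2} + v_{6} = v_{1}  ⇒ sig = (2;(1))
  • {2,8}:  v_{2} + v_{8} = v_{5}  ⇒ sig = (2;(1))
  • {3,7}:  v_{3} + v_{7} = v_{4}  ⇒ sig = (2;(1))
  • {6,8}:  v_{6} + v_{8} = v_{7}  ⇒ sig = (2;(1))
  • {2,3}:  v_{2} + v_{3} = v_{0} + v_{8}  ⇒ sig = (2;(1,1))
  • {2,7}:  v_{2} + v_{7} = v_{1} + v_{8}  ⇒ sig = (2;(1,1))
  • {5,6}:  v_{5} + v_{6} = v_{1} + v_{8}  ⇒ sig = (2;(1,1))
  • {3,5}:  v_{3} + v_{5} = v_{0} + 2·v_{8}  ⇒ sig = (2;(1,2))
  • {5,7}:  v_{5} + v_{7} = v_{1} + 2·v_{8}  ⇒ sig = (2;(1,2))
  • {4,5}:  v_{4} + v_{5} = 2·v_{8}  ⇒ sig = (2;(2))
  • {0,1,8}:  v_{0} + v_{1} + v_{8} = v_{2}  ⇒ sig = (3;(1))
  • {0,1,5}:  v_{0} + v_{1} + v_{5} = 2·v_{2}  ⇒ sig = (3;(2))

so the primitive-relation signature multiset is
[(2;()), (2;()), (2;(1)), (2;(1)), (2;(1)), (2;(1)), (2;(1)), (2;(1)), (2;(1)), (2;(1,1)), (2;(1,1)), (2;(1,1)), (2;(1,2)), (2;(1,2)), (2;(2)), (3;(1)), (3;(2))]


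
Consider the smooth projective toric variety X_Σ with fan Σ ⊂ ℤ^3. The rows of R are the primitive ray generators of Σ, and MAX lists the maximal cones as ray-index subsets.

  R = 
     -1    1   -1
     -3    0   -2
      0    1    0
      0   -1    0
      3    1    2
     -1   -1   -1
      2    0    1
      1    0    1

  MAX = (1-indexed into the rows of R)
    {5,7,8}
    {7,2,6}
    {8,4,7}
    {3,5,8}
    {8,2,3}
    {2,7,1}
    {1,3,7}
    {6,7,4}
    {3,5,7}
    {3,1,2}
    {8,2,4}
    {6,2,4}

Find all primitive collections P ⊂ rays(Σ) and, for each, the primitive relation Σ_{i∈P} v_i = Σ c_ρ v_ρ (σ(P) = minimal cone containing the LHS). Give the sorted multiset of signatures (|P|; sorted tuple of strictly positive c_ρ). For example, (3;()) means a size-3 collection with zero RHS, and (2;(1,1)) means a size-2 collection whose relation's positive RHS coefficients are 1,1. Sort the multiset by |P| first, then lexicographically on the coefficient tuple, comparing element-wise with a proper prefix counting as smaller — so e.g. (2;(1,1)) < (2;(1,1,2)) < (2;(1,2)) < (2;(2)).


14 minimal non-faces of Δ(Σ) (on 8 rays):

  P = {3,4}:  v_{3} + v_{4} = 0 — sig = (2;())
  P = {1,8}:  v_{1} + v_{8} = v_{3} — sig = (2;(1))
  P = {2,5}:  v_{2} + v_{5} = v_{3} — sig = (2;(1))
  P = {5,6}:  v_{5} + v_{6} = v_{7} — sig = (2;(1))
  P = {6,8}:  v_{6} + v_{8} = v_{4} — sig = (2;(1))
  P = {1,4}:  v_{1} + v_{4} = v_{2} + v_{7} — sig = (2;(1,1))
  P = {3,6}:  v_{3} + v_{6} = v_{2} + v_{7} — sig = (2;(1,1))
  P = {4,5}:  v_{4} + v_{5} = v_{7} + v_{8} — sig = (2;(1,1))
  P = {1,5}:  v_{1} + v_{5} = 2·v_{3} + v_{7} — sig = (2;(1,2))
  P = {1,6}:  v_{1} + v_{6} = 2·v_{2} + 2·v_{7} — sig = (2;(2,2))
  P = {2,7,8}:  v_{2} + v_{7} + v_{8} = 0 — sig = (3;())
  P = {2,3,7}:  v_{2} + v_{3} + v_{7} = v_{1} — sig = (3;(1))
  P = {2,4,7}:  v_{2} + v_{4} + v_{7} = v_{6} — sig = (3;(1))
  P = {3,7,8}:  v_{3} + v_{7} + v_{8} = v_{5} — sig = (3;(1))

Sorted signature multiset PRS(X):
    (2;())
    (2;(1))
    (2;(1))
    (2;(1))
    (2;(1))
    (2;(1,1))
    (2;(1,1))
    (2;(1,1))
    (2;(1,2))
    (2;(2,2))
    (3;())
    (3;(1))
    (3;(1))
    (3;(1))


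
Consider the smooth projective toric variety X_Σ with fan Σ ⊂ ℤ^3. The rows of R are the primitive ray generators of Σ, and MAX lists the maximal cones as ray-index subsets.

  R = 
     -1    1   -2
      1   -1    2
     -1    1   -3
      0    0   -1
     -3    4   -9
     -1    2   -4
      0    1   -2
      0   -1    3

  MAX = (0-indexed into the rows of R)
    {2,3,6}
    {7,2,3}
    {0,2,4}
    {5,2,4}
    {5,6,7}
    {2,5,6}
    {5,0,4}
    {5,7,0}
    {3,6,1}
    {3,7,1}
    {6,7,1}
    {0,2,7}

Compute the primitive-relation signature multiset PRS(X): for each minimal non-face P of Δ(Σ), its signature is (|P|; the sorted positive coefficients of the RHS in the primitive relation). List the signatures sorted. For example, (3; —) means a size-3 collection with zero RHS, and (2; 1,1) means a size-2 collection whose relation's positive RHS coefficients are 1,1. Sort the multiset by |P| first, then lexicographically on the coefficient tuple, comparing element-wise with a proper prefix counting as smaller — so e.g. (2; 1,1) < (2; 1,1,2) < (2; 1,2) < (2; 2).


|primitive collections| = 14. Relations:

  • {0,1}:  v_{0} + v_{1} = 0 ; sig = (2; —)
  • {0,3}:  v_{0} + v_{3} = v_{2} ; sig = (2; 1)
  • {0,6}:  v_{0} + v_{6} = v_{5} ; sig = (2; 1)
  • {1,2}:  v_{1} + v_{2} = v_{3} ; sig = (2; 1)
  • {1,5}:  v_{1} + v_{5} = v_{6} ; sig = (2; 1)
  • {1,4}:  v_{1} + v_{4} = v_{2} + v_{5} ; sig = (2; 1,1)
  • {3,5}:  v_{3} + v_{5} = v_{2} + v_{6} ; sig = (2; 1,1)
  • {3,4}:  v_{3} + v_{4} = 2·v_{2} + v_{5} ; sig = (2; 1,2)
  • {4,6}:  v_{4} + v_{6} = v_{2} + 2·v_{5} ; sig = (2; 1,2)
  • {4,7}:  v_{4} + v_{7} = 3·v_{0} ; sig = (2; 3)
  • {3,6,7}:  v_{3} + v_{6} + v_{7} = 0 ; sig = (3; —)
  • {0,2,5}:  v_{0} + v_{2} + v_{5} = v_{4} ; sig = (3; 1)
  • {2,6,7}:  v_{2} + v_{6} + v_{7} = v_{0} ; sig = (3; 1)
  • {2,5,7}:  v_{2} + v_{5} + v_{7} = 2·v_{0} ; sig = (3; 2)

Signatures (|P|; sorted positive RHS coefficients), sorted:
[(2; —), (2; 1), (2; 1), (2; 1), (2; 1), (2; 1,1), (2; 1,1), (2; 1,2), (2; 1,2), (2; 3), (3; —), (3; 1), (3; 1), (3; 2)]


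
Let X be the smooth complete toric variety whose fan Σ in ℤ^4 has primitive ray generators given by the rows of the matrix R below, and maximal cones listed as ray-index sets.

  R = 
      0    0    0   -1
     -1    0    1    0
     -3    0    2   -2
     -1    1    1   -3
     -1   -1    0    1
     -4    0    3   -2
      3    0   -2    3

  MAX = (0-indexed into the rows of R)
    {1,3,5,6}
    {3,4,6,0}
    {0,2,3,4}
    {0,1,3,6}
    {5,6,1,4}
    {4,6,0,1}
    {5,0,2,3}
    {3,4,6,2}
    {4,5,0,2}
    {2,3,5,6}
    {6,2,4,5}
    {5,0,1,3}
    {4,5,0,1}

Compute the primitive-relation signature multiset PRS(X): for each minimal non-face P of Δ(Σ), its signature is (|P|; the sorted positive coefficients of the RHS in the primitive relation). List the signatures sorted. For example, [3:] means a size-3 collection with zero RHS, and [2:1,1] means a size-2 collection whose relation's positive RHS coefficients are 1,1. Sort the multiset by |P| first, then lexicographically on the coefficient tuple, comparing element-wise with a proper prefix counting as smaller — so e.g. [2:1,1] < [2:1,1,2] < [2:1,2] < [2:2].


Primitive collections (5):

  P = {1,2}:  v_{1} + v_{2} = v_{5}  ⟹  sig = [2:1]
  P = {0,2,6}:  v_{0} + v_{2} + v_{6} = 0  ⟹  sig = [3:]
  P = {0,5,6}:  v_{0} + v_{5} + v_{6} = v_{1}  ⟹  sig = [3:1]
  P = {1,3,4}:  v_{1} + v_{3} + v_{4} = v_{2}  ⟹  sig = [3:1]
  P = {3,4,5}:  v_{3} + v_{4} + v_{5} = 2·v_{2}  ⟹  sig = [3:2]

Signatures (|P|; sorted positive RHS coefficients), sorted:
[[2:1], [3:], [3:1], [3:1], [3:2]]


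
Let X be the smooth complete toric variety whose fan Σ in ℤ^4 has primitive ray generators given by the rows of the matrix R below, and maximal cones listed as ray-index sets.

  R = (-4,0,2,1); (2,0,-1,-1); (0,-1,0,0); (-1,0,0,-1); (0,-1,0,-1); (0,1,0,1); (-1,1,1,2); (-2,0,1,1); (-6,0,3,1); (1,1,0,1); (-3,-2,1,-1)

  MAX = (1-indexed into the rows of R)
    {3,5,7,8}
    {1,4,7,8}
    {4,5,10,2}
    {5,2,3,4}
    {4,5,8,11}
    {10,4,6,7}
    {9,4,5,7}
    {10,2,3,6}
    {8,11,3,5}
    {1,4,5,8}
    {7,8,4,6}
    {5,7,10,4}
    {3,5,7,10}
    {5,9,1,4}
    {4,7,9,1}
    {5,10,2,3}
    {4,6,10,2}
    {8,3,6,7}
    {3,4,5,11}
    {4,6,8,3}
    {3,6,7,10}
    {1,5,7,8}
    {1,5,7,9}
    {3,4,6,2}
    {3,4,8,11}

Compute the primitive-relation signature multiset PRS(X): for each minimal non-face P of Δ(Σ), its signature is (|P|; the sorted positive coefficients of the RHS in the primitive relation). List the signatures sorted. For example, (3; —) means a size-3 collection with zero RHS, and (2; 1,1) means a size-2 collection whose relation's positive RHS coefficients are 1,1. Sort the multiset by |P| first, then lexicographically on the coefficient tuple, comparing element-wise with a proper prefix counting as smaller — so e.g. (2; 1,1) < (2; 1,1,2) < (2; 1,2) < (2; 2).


|primitive collections| = 24. Relations:

  P={2,8}:  v_{2} + v_{8} = 0  →  sig = (2; —)
  P={5,6}:  v_{5} + v_{6} = 0  →  sig = (2; —)
  P={2,7}:  v_{2} + v_{7} = v_{10}  →  sig = (2; 1)
  P={8,10}:  v_{8} + v_{10} = v_{7}  →  sig = (2; 1)
  P={10,11}:  v_{10} + v_{11} = v_{5} + v_{8}  →  sig = (2; 1,1)
  P={1,2}:  v_{1} + v_{2} = v_{4} + v_{5} + v_{7}  →  sig = (2; 1,1,1)
  P={1,6}:  v_{1} + v_{6} = v_{4} + v_{7} + v_{8}  →  sig = (2; 1,1,1)
  P={2,11}:  v_{2} + v_{11} = v_{3} + v_{4} + v_{5}  →  sig = (2; 1,1,1)
  P={3,9}:  v_{3} + v_{9} = v_{1} + v_{5} + v_{8}  →  sig = (2; 1,1,1)
  P={6,9}:  v_{6} + v_{9} = v_{1} + v_{4} + v_{7}  →  sig = (2; 1,1,1)
  P={6,11}:  v_{6} + v_{11} = v_{3} + v_{4} + v_{8}  →  sig = (2; 1,1,1)
  P={1,10}:  v_{1} + v_{10} = v_{4} + v_{5} + 2·v_{7}  →  sig = (2; 1,1,2)
  P={9,11}:  v_{9} + v_{11} = v_{1} + v_{4} + 2·v_{5} + 2·v_{8}  →  sig = (2; 1,1,2,2)
  P={1,3}:  v_{1} + v_{3} = v_{5} + 2·v_{8}  →  sig = (2; 1,2)
  P={7,11}:  v_{7} + v_{11} = v_{5} + 2·v_{8}  →  sig = (2; 1,2)
  P={1,11}:  v_{1} + v_{11} = v_{4} + 2·v_{5} + 3·v_{8}  →  sig = (2; 1,2,3)
  P={8,9}:  v_{8} + v_{9} = 2·v_{1}  →  sig = (2; 2)
  P={2,9}:  v_{2} + v_{9} = 2·v_{4} + 2·v_{5} + 2·v_{7}  →  sig = (2; 2,2,2)
  P={9,10}:  v_{9} + v_{10} = 2·v_{4} + 2·v_{5} + 3·v_{7}  →  sig = (2; 2,2,3)
  P={3,4,10}:  v_{3} + v_{4} + v_{10} = 0  →  sig = (3; —)
  P={3,4,7}:  v_{3} + v_{4} + v_{7} = v_{8}  →  sig = (3; 1)
  P={1,4,5,7}:  v_{1} + v_{4} + v_{5} + v_{7} = v_{9}  →  sig = (4; 1)
  P={3,4,5,8}:  v_{3} + v_{4} + v_{5} + v_{8} = v_{11}  →  sig = (4; 1)
  P={4,5,7,8}:  v_{4} + v_{5} + v_{7} + v_{8} = v_{1}  →  sig = (4; 1)

Signatures (|P|; sorted positive RHS coefficients), sorted:
    |P|=2: 19 collections, coeffs (), (), (1), (1), (1,1), (1,1,1), (1,1,1), (1,1,1), (1,1,1), (1,1,1), (1,1,1), (1,1,2), (1,1,2,2), (1,2), (1,2), (1,2,3), (2), (2,2,2), (2,2,3)
    |P|=3: 2 collections, coeffs (), (1)
    |P|=4: 3 collections, coeffs (1), (1), (1)


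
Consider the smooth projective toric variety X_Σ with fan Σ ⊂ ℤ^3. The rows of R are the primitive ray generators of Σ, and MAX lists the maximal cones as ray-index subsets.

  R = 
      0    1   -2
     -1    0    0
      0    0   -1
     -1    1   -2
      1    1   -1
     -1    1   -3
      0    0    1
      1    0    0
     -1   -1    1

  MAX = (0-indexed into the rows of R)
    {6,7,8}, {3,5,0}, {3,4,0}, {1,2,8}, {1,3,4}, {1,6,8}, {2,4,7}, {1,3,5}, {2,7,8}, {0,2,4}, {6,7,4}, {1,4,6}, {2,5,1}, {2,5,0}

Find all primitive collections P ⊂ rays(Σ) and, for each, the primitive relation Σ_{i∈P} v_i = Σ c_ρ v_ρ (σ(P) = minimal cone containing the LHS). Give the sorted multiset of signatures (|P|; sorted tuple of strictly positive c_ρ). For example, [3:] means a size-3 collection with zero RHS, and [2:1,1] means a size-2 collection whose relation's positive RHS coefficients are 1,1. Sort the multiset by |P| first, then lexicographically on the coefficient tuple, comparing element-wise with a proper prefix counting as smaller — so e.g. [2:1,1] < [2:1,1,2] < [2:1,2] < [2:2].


Δ(Σ) — 9 vertices, 16 min non-faces:

  • {1,7}:  v_{1} + v_{7} = 0 — sig = [2:]
  • {2,6}:  v_{2} + v_{6} = 0 — sig = [2:]
  • {4,8}:  v_{4} + v_{8} = 0 — sig = [2:]
  • {0,1}:  v_{0} + v_{1} = v_{3} — sig = [2:1]
  • {2,3}:  v_{2} + v_{3} = v_{5} — sig = [2:1]
  • {3,7}:  v_{3} + v_{7} = v_{0} — sig = [2:1]
  • {5,6}:  v_{5} + v_{6} = v_{3} — sig = [2:1]
  • {0,6}:  v_{0} + v_{6} = v_{1} + v_{4} — sig = [2:1,1]
  • {0,7}:  v_{0} + v_{7} = v_{2} + v_{4} — sig = [2:1,1]
  • {0,8}:  v_{0} + v_{8} = v_{1} + v_{2} — sig = [2:1,1]
  • {5,7}:  v_{5} + v_{7} = v_{0} + v_{2} — sig = [2:1,1]
  • {3,6}:  v_{3} + v_{6} = 2·v_{1} + v_{4} — sig = [2:1,2]
  • {3,8}:  v_{3} + v_{8} = 2·v_{1} + v_{2} — sig = [2:1,2]
  • {4,5}:  v_{4} + v_{5} = 2·v_{0} — sig = [2:2]
  • {5,8}:  v_{5} + v_{8} = 2·v_{1} + 2·v_{2} — sig = [2:2,2]
  • {1,2,4}:  v_{1} + v_{2} + v_{4} = v_{0} — sig = [3:1]

Signatures (|P|; sorted positive RHS coefficients), sorted:
    |P|=2: 15 collections, coeffs (), (), (), (1), (1), (1), (1), (1,1), (1,1), (1,1), (1,1), (1,2), (1,2), (2), (2,2)
    |P|=3: 1 collection, coeffs (1)


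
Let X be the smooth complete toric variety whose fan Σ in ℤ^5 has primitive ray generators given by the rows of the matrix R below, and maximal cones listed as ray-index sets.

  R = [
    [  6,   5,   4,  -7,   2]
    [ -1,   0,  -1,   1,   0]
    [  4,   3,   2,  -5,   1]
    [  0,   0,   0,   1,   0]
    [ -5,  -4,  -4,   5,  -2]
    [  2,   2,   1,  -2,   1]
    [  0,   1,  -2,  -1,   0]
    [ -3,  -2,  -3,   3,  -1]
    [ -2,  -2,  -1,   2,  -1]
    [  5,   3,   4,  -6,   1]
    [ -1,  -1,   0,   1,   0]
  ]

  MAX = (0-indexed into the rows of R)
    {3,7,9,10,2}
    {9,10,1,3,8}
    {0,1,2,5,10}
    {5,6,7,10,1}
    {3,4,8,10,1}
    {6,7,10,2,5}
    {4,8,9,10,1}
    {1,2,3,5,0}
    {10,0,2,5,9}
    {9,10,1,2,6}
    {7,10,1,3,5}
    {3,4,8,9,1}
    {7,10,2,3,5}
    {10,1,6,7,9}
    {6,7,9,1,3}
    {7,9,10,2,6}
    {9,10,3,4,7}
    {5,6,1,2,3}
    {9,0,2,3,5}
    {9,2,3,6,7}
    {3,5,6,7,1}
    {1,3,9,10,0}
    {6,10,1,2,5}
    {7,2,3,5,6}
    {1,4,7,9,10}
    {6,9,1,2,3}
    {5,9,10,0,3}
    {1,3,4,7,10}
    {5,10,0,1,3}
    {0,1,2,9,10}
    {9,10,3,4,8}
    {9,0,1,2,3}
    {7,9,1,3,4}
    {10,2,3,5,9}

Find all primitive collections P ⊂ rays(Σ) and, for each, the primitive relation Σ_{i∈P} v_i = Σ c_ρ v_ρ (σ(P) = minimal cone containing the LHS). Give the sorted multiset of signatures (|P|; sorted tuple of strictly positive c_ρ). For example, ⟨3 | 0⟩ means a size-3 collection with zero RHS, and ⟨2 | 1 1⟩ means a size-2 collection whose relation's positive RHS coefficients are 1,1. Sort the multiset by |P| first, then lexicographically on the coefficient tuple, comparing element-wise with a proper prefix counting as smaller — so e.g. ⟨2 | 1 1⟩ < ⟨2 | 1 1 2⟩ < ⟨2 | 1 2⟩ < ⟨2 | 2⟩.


20 minimal non-faces of Δ(Σ) (on 11 rays):

  {5,8}:  v_{5} + v_{8} = 0  →  sig = ⟨2 | 0⟩
  {4,5}:  v_{4} + v_{5} = v_{7}  →  sig = ⟨2 | 1⟩
  {7,8}:  v_{7} + v_{8} = v_{4}  →  sig = ⟨2 | 1⟩
  {0,7}:  v_{0} + v_{7} = v_{1} + v_{2}  →  sig = ⟨2 | 1 1⟩
  {0,8}:  v_{0} + v_{8} = v_{1} + v_{9}  →  sig = ⟨2 | 1 1⟩
  {2,8}:  v_{2} + v_{8} = v_{7} + v_{9}  →  sig = ⟨2 | 1 1⟩
  {0,4}:  v_{0} + v_{4} = v_{1} + v_{7} + v_{9}  →  sig = ⟨2 | 1 1 1⟩
  {6,8}:  v_{6} + v_{8} = v_{1} + 2·v_{7} + v_{9}  →  sig = ⟨2 | 1 1 2⟩
  {4,6}:  v_{4} + v_{6} = v_{1} + 3·v_{7} + v_{9}  →  sig = ⟨2 | 1 1 3⟩
  {2,4}:  v_{2} + v_{4} = 2·v_{7} + v_{9}  →  sig = ⟨2 | 1 2⟩
  {0,6}:  v_{0} + v_{6} = 2·v_{1} + 2·v_{2}  →  sig = ⟨2 | 2 2⟩
  {1,2,7}:  v_{1} + v_{2} + v_{7} = v_{6}  →  sig = ⟨3 | 1⟩
  {1,5,9}:  v_{1} + v_{5} + v_{9} = v_{0}  →  sig = ⟨3 | 1⟩
  {5,7,9}:  v_{5} + v_{7} + v_{9} = v_{2}  →  sig = ⟨3 | 1⟩
  {3,6,10}:  v_{3} + v_{6} + v_{10} = v_{5} + v_{7}  →  sig = ⟨3 | 1 1⟩
  {5,6,9}:  v_{5} + v_{6} + v_{9} = v_{1} + 2·v_{2}  →  sig = ⟨3 | 1 2⟩
  {1,2,3,10}:  v_{1} + v_{2} + v_{3} + v_{10} = v_{5}  →  sig = ⟨4 | 1⟩
  {0,2,3,10}:  v_{0} + v_{2} + v_{3} + v_{10} = 2·v_{5} + v_{9}  →  sig = ⟨4 | 1 2⟩
  {1,3,7,9,10}:  v_{1} + v_{3} + v_{7} + v_{9} + v_{10} = 0  →  sig = ⟨5 | 0⟩
  {1,3,4,9,10}:  v_{1} + v_{3} + v_{4} + v_{9} + v_{10} = v_{8}  →  sig = ⟨5 | 1⟩

Hence PRS(X_Σ) =
[⟨2 | 0⟩, ⟨2 | 1⟩, ⟨2 | 1⟩, ⟨2 | 1 1⟩, ⟨2 | 1 1⟩, ⟨2 | 1 1⟩, ⟨2 | 1 1 1⟩, ⟨2 | 1 1 2⟩, ⟨2 | 1 1 3⟩, ⟨2 | 1 2⟩, ⟨2 | 2 2⟩, ⟨3 | 1⟩, ⟨3 | 1⟩, ⟨3 | 1⟩, ⟨3 | 1 1⟩, ⟨3 | 1 2⟩, ⟨4 | 1⟩, ⟨4 | 1 2⟩, ⟨5 | 0⟩, ⟨5 | 1⟩]


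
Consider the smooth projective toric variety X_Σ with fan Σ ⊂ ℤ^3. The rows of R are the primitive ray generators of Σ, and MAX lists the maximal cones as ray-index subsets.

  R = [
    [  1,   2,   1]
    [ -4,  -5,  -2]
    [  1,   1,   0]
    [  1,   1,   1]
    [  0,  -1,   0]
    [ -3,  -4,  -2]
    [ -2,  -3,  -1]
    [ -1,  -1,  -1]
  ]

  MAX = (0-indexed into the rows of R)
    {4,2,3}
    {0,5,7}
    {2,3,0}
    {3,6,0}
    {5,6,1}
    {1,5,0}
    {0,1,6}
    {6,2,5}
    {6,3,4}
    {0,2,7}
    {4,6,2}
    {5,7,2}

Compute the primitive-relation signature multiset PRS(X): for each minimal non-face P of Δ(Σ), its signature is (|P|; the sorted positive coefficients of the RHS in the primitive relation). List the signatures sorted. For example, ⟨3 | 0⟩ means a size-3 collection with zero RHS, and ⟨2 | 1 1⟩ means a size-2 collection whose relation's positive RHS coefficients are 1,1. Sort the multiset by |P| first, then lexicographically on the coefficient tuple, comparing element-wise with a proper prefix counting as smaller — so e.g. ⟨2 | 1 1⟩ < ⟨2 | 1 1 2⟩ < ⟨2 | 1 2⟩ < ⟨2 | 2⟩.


Σ has 14 primitive collections:

  • {3,7}:  v_{3} + v_{7} = 0  →  sig = ⟨2 | 0⟩
  • {0,4}:  v_{0} + v_{4} = v_{3}  →  sig = ⟨2 | 1⟩
  • {1,2}:  v_{1} + v_{2} = v_{5}  →  sig = ⟨2 | 1⟩
  • {3,5}:  v_{3} + v_{5} = v_{6}  →  sig = ⟨2 | 1⟩
  • {6,7}:  v_{6} + v_{7} = v_{5}  →  sig = ⟨2 | 1⟩
  • {4,7}:  v_{4} + v_{7} = v_{2} + v_{6}  →  sig = ⟨2 | 1 1⟩
  • {1,3}:  v_{1} + v_{3} = v_{0} + 2·v_{6}  →  sig = ⟨2 | 1 2⟩
  • {1,7}:  v_{1} + v_{7} = v_{0} + 2·v_{5}  →  sig = ⟨2 | 1 2⟩
  • {4,5}:  v_{4} + v_{5} = v_{2} + 2·v_{6}  →  sig = ⟨2 | 1 2⟩
  • {1,4}:  v_{1} + v_{4} = 2·v_{6}  →  sig = ⟨2 | 2⟩
  • {0,2,6}:  v_{0} + v_{2} + v_{6} = 0  →  sig = ⟨3 | 0⟩
  • {0,2,5}:  v_{0} + v_{2} + v_{5} = v_{7}  →  sig = ⟨3 | 1⟩
  • {0,5,6}:  v_{0} + v_{5} + v_{6} = v_{1}  →  sig = ⟨3 | 1⟩
  • {2,3,6}:  v_{2} + v_{3} + v_{6} = v_{4}  →  sig = ⟨3 | 1⟩

Sorted signature multiset PRS(X):
    ⟨2 | 0⟩
    ⟨2 | 1⟩
    ⟨2 | 1⟩
    ⟨2 | 1⟩
    ⟨2 | 1⟩
    ⟨2 | 1 1⟩
    ⟨2 | 1 2⟩
    ⟨2 | 1 2⟩
    ⟨2 | 1 2⟩
    ⟨2 | 2⟩
    ⟨3 | 0⟩
    ⟨3 | 1⟩
    ⟨3 | 1⟩
    ⟨3 | 1⟩


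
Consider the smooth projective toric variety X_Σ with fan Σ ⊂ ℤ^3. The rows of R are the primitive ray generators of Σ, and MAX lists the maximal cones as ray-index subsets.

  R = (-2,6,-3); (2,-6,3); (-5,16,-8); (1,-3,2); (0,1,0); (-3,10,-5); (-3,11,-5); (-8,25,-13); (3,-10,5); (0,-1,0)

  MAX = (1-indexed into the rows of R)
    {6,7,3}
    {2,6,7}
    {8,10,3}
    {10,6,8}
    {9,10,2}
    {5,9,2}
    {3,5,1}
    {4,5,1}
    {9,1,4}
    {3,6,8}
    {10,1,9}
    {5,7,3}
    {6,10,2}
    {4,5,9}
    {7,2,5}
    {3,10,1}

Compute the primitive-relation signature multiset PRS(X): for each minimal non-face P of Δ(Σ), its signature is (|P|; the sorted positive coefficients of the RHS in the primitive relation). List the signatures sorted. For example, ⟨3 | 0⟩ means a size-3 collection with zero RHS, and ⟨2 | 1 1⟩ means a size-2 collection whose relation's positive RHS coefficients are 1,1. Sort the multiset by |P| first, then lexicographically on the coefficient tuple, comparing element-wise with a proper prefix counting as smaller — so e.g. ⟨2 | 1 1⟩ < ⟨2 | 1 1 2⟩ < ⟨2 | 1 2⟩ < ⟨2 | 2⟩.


The 23 primitive collections of Σ (r=10, n=3):

  P={1,2}:  v_{1} + v_{2} = 0 ; sig = ⟨2 | 0⟩
  P={5,10}:  v_{5} + v_{10} = 0 ; sig = ⟨2 | 0⟩
  P={6,9}:  v_{6} + v_{9} = 0 ; sig = ⟨2 | 0⟩
  P={1,6}:  v_{1} + v_{6} = v_{3} ; sig = ⟨2 | 1⟩
  P={2,3}:  v_{2} + v_{3} = v_{6} ; sig = ⟨2 | 1⟩
  P={3,9}:  v_{3} + v_{9} = v_{1} ; sig = ⟨2 | 1⟩
  P={5,6}:  v_{5} + v_{6} = v_{7} ; sig = ⟨2 | 1⟩
  P={7,9}:  v_{7} + v_{9} = v_{5} ; sig = ⟨2 | 1⟩
  P={7,10}:  v_{7} + v_{10} = v_{6} ; sig = ⟨2 | 1⟩
  P={1,7}:  v_{1} + v_{7} = v_{3} + v_{5} ; sig = ⟨2 | 1 1⟩
  P={2,4}:  v_{2} + v_{4} = v_{5} + v_{9} ; sig = ⟨2 | 1 1⟩
  P={4,6}:  v_{4} + v_{6} = v_{1} + v_{5} ; sig = ⟨2 | 1 1⟩
  P={4,8}:  v_{4} + v_{8} = v_{1} + v_{3} ; sig = ⟨2 | 1 1⟩
  P={4,10}:  v_{4} + v_{10} = v_{1} + v_{9} ; sig = ⟨2 | 1 1⟩
  P={5,8}:  v_{5} + v_{8} = v_{3} + v_{6} ; sig = ⟨2 | 1 1⟩
  P={8,9}:  v_{8} + v_{9} = v_{3} + v_{10} ; sig = ⟨2 | 1 1⟩
  P={1,8}:  v_{1} + v_{8} = 2·v_{3} + v_{10} ; sig = ⟨2 | 1 2⟩
  P={2,8}:  v_{2} + v_{8} = 2·v_{6} + v_{10} ; sig = ⟨2 | 1 2⟩
  P={3,4}:  v_{3} + v_{4} = 2·v_{1} + v_{5} ; sig = ⟨2 | 1 2⟩
  P={4,7}:  v_{4} + v_{7} = v_{1} + 2·v_{5} ; sig = ⟨2 | 1 2⟩
  P={7,8}:  v_{7} + v_{8} = v_{3} + 2·v_{6} ; sig = ⟨2 | 1 2⟩
  P={1,5,9}:  v_{1} + v_{5} + v_{9} = v_{4} ; sig = ⟨3 | 1⟩
  P={3,6,10}:  v_{3} + v_{6} + v_{10} = v_{8} ; sig = ⟨3 | 1⟩

Sorted signature multiset PRS(X):
    |P|=2: 21 collections, coeffs (), (), (), (1), (1), (1), (1), (1), (1), (1,1), (1,1), (1,1), (1,1), (1,1), (1,1), (1,1), (1,2), (1,2), (1,2), (1,2), (1,2)
    |P|=3: 2 collections, coeffs (1), (1)


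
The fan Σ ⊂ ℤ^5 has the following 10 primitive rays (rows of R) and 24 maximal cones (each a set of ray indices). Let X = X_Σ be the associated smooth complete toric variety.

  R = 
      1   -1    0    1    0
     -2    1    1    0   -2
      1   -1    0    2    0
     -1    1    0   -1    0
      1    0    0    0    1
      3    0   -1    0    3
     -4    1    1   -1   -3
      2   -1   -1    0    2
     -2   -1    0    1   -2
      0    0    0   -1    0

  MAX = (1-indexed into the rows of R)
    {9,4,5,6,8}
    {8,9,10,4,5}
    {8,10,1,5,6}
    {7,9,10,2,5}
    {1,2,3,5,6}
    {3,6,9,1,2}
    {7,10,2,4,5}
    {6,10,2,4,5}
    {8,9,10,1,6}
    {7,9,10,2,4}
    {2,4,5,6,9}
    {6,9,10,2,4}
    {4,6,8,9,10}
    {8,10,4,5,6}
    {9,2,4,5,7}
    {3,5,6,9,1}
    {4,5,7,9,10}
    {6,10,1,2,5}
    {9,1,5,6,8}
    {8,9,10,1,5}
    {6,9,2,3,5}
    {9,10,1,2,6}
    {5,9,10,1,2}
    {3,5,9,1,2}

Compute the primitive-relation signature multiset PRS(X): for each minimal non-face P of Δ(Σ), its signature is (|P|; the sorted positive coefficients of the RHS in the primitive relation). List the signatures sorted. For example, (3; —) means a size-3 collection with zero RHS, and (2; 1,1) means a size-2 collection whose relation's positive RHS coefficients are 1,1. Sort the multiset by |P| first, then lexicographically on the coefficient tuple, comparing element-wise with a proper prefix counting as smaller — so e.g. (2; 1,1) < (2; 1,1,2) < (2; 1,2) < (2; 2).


|primitive collections| = 12. Relations:

  • {1,4}:  v_{1} + v_{4} = 0  ⟹  sig = (2; —)
  • {2,8}:  v_{2} + v_{8} = 0  ⟹  sig = (2; —)
  • {3,10}:  v_{3} + v_{10} = v_{1}  ⟹  sig = (2; 1)
  • {6,7}:  v_{6} + v_{7} = v_{4}  ⟹  sig = (2; 1)
  • {3,7}:  v_{3} + v_{7} = v_{2} + v_{5} + v_{9}  ⟹  sig = (2; 1,1,1)
  • {1,7}:  v_{1} + v_{7} = v_{2} + v_{5} + v_{9} + v_{10}  ⟹  sig = (2; 1,1,1,1)
  • {3,4}:  v_{3} + v_{4} = v_{2} + v_{5} + v_{6} + v_{9}  ⟹  sig = (2; 1,1,1,1)
  • {3,8}:  v_{3} + v_{8} = v_{1} + v_{5} + v_{6} + v_{9}  ⟹  sig = (2; 1,1,1,1)
  • {7,8}:  v_{7} + v_{8} = v_{4} + v_{5} + v_{9} + v_{10}  ⟹  sig = (2; 1,1,1,1)
  • {5,6,9,10}:  v_{5} + v_{6} + v_{9} + v_{10} = v_{8}  ⟹  sig = (4; 1)
  • {1,2,5,6,9}:  v_{1} + v_{2} + v_{5} + v_{6} + v_{9} = v_{3}  ⟹  sig = (5; 1)
  • {2,4,5,9,10}:  v_{2} + v_{4} + v_{5} + v_{9} + v_{10} = v_{7}  ⟹  sig = (5; 1)

so the primitive-relation signature multiset is
    |P|=2: 9 collections, coeffs (), (), (1), (1), (1,1,1), (1,1,1,1), (1,1,1,1), (1,1,1,1), (1,1,1,1)
    |P|=4: 1 collection, coeffs (1)
    |P|=5: 2 collections, coeffs (1), (1)


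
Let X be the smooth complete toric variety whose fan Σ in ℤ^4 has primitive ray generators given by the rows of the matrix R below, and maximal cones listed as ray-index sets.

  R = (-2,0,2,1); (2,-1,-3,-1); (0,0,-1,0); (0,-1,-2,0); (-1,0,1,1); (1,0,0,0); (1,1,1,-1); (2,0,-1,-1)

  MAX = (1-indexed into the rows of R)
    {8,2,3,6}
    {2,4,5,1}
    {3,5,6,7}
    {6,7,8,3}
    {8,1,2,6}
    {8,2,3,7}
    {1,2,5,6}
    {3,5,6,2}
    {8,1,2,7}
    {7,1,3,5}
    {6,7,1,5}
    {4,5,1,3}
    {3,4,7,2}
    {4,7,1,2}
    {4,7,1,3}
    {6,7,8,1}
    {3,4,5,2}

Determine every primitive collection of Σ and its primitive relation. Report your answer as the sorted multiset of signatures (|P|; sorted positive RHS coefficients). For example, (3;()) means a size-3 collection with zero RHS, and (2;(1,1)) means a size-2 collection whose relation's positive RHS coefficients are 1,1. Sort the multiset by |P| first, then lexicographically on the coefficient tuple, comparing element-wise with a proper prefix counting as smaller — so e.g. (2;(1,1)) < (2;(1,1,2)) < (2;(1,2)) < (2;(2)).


Σ has 9 primitive collections:

  P={4,8}:  v_{4} + v_{8} = v_{2} — sig = (2;(1))
  P={5,8}:  v_{5} + v_{8} = v_{6} — sig = (2;(1))
  P={4,6}:  v_{4} + v_{6} = v_{2} + v_{5} — sig = (2;(1,1))
  P={1,3,8}:  v_{1} + v_{3} + v_{8} = 0 — sig = (3;())
  P={4,5,7}:  v_{4} + v_{5} + v_{7} = 0 — sig = (3;())
  P={1,2,3}:  v_{1} + v_{2} + v_{3} = v_{4} — sig = (3;(1))
  P={1,3,6}:  v_{1} + v_{3} + v_{6} = v_{5} — sig = (3;(1))
  P={2,5,7}:  v_{2} + v_{5} + v_{7} = v_{8} — sig = (3;(1))
  P={2,6,7}:  v_{2} + v_{6} + v_{7} = 2·v_{8} — sig = (3;(2))

so the primitive-relation signature multiset is
{ (2;(1)) ×2,  (2;(1,1)),  (3;()) ×2,  (3;(1)) ×3,  (3;(2)) }


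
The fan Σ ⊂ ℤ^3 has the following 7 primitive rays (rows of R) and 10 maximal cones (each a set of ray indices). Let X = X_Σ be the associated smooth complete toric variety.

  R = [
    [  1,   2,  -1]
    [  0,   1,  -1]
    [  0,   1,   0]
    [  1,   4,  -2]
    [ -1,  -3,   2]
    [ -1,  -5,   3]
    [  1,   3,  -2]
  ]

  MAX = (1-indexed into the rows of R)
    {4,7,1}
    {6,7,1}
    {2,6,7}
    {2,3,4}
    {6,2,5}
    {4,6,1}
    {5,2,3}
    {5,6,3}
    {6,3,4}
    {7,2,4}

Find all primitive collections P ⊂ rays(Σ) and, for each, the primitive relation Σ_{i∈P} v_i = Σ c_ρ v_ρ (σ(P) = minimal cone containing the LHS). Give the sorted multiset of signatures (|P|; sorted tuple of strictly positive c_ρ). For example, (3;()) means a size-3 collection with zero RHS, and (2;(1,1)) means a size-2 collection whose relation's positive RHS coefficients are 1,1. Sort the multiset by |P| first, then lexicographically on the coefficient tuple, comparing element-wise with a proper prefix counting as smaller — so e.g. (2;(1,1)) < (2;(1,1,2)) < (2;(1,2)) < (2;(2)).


|primitive collections| = 9. Relations:

  • {5,7}:  v_{5} + v_{7} = 0 ; sig = (2;())
  • {1,2}:  v_{1} + v_{2} = v_{7} ; sig = (2;(1))
  • {3,7}:  v_{3} + v_{7} = v_{4} ; sig = (2;(1))
  • {4,5}:  v_{4} + v_{5} = v_{3} ; sig = (2;(1))
  • {1,5}:  v_{1} + v_{5} = v_{4} + v_{6} ; sig = (2;(1,1))
  • {1,3}:  v_{1} + v_{3} = 2·v_{4} + v_{6} ; sig = (2;(1,2))
  • {2,4,6}:  v_{2} + v_{4} + v_{6} = 0 ; sig = (3;())
  • {2,3,6}:  v_{2} + v_{3} + v_{6} = v_{5} ; sig = (3;(1))
  • {4,6,7}:  v_{4} + v_{6} + v_{7} = v_{1} ; sig = (3;(1))

so the primitive-relation signature multiset is
    (2;())
    (2;(1))
    (2;(1))
    (2;(1))
    (2;(1,1))
    (2;(1,2))
    (3;())
    (3;(1))
    (3;(1))


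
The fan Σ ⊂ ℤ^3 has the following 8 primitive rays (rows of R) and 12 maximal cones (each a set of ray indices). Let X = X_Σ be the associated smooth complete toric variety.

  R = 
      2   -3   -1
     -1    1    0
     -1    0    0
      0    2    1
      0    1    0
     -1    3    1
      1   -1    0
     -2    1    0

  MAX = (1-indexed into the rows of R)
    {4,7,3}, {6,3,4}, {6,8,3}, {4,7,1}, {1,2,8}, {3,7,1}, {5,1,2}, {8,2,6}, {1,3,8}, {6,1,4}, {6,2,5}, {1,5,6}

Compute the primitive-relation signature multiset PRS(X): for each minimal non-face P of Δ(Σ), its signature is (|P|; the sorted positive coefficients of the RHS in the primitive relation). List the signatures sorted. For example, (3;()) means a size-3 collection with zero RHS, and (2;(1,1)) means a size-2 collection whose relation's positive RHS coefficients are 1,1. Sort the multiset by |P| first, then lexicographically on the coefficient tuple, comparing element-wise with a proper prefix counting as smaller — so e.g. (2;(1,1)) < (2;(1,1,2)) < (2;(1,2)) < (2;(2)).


Δ(Σ) — 8 vertices, 14 min non-faces:

  P={2,7}:  v_{2} + v_{7} = 0  ⟹  sig = (2;())
  P={2,3}:  v_{2} + v_{3} = v_{8}  ⟹  sig = (2;(1))
  P={2,4}:  v_{2} + v_{4} = v_{6}  ⟹  sig = (2;(1))
  P={3,5}:  v_{3} + v_{5} = v_{2}  ⟹  sig = (2;(1))
  P={6,7}:  v_{6} + v_{7} = v_{4}  ⟹  sig = (2;(1))
  P={7,8}:  v_{7} + v_{8} = v_{3}  ⟹  sig = (2;(1))
  P={4,8}:  v_{4} + v_{8} = v_{3} + v_{6}  ⟹  sig = (2;(1,1))
  P={5,7}:  v_{5} + v_{7} = v_{1} + v_{6}  ⟹  sig = (2;(1,1))
  P={4,5}:  v_{4} + v_{5} = v_{1} + 2·v_{6}  ⟹  sig = (2;(1,2))
  P={5,8}:  v_{5} + v_{8} = 2·v_{2}  ⟹  sig = (2;(2))
  P={1,3,6}:  v_{1} + v_{3} + v_{6} = 0  ⟹  sig = (3;())
  P={1,2,6}:  v_{1} + v_{2} + v_{6} = v_{5}  ⟹  sig = (3;(1))
  P={1,3,4}:  v_{1} + v_{3} + v_{4} = v_{7}  ⟹  sig = (3;(1))
  P={1,6,8}:  v_{1} + v_{6} + v_{8} = v_{2}  ⟹  sig = (3;(1))

Hence PRS(X_Σ) =
[(2;()), (2;(1)), (2;(1)), (2;(1)), (2;(1)), (2;(1)), (2;(1,1)), (2;(1,1)), (2;(1,2)), (2;(2)), (3;()), (3;(1)), (3;(1)), (3;(1))]


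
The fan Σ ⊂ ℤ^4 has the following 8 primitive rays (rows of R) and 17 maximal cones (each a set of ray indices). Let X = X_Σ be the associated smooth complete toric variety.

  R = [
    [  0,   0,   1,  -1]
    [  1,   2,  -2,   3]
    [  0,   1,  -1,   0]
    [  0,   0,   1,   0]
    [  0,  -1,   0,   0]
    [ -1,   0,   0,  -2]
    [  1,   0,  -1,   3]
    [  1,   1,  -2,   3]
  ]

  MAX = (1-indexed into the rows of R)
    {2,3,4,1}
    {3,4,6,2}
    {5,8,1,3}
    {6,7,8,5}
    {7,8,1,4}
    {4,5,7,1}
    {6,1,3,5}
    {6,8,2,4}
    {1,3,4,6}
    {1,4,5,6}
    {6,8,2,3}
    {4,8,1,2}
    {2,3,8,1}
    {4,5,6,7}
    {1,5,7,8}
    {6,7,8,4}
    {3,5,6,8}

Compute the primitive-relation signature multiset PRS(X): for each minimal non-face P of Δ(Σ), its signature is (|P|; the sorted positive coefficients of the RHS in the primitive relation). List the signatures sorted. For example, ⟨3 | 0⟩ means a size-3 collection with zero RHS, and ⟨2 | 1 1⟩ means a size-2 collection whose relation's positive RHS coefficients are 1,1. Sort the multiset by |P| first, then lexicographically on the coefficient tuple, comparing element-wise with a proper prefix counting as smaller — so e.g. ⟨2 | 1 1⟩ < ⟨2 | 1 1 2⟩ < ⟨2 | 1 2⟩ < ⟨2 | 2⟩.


9 collections generate NE(X_Σ); each relation:

  • {2,5}:  v_{2} + v_{5} = v_{8} — sig = ⟨2 | 1⟩
  • {3,7}:  v_{3} + v_{7} = v_{8} — sig = ⟨2 | 1⟩
  • {2,7}:  v_{2} + v_{7} = v_{4} + 2·v_{8} — sig = ⟨2 | 1 2⟩
  • {1,6,7}:  v_{1} + v_{6} + v_{7} = 0 — sig = ⟨3 | 0⟩
  • {3,4,5}:  v_{3} + v_{4} + v_{5} = 0 — sig = ⟨3 | 0⟩
  • {1,6,8}:  v_{1} + v_{6} + v_{8} = v_{3} — sig = ⟨3 | 1⟩
  • {3,4,8}:  v_{3} + v_{4} + v_{8} = v_{2} — sig = ⟨3 | 1⟩
  • {4,5,8}:  v_{4} + v_{5} + v_{8} = v_{7} — sig = ⟨3 | 1⟩
  • {1,2,6}:  v_{1} + v_{2} + v_{6} = 2·v_{3} + v_{4} — sig = ⟨3 | 1 2⟩

Hence PRS(X_Σ) =
[⟨2 | 1⟩, ⟨2 | 1⟩, ⟨2 | 1 2⟩, ⟨3 | 0⟩, ⟨3 | 0⟩, ⟨3 | 1⟩, ⟨3 | 1⟩, ⟨3 | 1⟩, ⟨3 | 1 2⟩]


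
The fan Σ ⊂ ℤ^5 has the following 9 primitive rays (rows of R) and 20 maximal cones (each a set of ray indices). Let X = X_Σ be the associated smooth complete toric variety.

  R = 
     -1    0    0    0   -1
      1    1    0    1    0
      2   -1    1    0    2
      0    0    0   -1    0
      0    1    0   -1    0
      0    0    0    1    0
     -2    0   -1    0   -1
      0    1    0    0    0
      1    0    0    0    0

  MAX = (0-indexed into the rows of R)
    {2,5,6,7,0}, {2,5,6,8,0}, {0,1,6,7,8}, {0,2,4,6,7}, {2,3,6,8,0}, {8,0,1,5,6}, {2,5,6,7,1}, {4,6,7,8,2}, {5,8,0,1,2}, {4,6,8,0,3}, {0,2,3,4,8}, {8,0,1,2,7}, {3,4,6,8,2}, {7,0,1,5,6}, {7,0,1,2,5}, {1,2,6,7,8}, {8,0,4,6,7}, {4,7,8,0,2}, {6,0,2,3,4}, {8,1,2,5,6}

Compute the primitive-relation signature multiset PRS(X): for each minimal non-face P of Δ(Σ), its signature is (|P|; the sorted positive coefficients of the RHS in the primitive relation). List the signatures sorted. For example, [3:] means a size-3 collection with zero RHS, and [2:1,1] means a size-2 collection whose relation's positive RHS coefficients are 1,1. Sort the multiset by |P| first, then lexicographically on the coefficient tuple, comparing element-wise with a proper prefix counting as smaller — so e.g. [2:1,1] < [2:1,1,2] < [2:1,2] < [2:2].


Σ has 9 primitive collections:

  P = {3,5}:  v_{3} + v_{5} = 0  ⇒ sig = [2:]
  P = {3,7}:  v_{3} + v_{7} = v_{4}  ⇒ sig = [2:1]
  P = {4,5}:  v_{4} + v_{5} = v_{7}  ⇒ sig = [2:1]
  P = {1,3}:  v_{1} + v_{3} = v_{7} + v_{8}  ⇒ sig = [2:1,1]
  P = {1,4}:  v_{1} + v_{4} = 2·v_{7} + v_{8}  ⇒ sig = [2:1,2]
  P = {5,7,8}:  v_{5} + v_{7} + v_{8} = v_{1}  ⇒ sig = [3:1]
  P = {0,1,2,6}:  v_{0} + v_{1} + v_{2} + v_{6} = v_{5}  ⇒ sig = [4:1]
  P = {0,2,6,7,8}:  v_{0} + v_{2} + v_{6} + v_{7} + v_{8} = 0  ⇒ sig = [5:]
  P = {0,2,4,6,8}:  v_{0} + v_{2} + v_{4} + v_{6} + v_{8} = v_{3}  ⇒ sig = [5:1]

Sorted signature multiset PRS(X):
{ [2:],  [2:1] ×2,  [2:1,1],  [2:1,2],  [3:1],  [4:1],  [5:],  [5:1] }


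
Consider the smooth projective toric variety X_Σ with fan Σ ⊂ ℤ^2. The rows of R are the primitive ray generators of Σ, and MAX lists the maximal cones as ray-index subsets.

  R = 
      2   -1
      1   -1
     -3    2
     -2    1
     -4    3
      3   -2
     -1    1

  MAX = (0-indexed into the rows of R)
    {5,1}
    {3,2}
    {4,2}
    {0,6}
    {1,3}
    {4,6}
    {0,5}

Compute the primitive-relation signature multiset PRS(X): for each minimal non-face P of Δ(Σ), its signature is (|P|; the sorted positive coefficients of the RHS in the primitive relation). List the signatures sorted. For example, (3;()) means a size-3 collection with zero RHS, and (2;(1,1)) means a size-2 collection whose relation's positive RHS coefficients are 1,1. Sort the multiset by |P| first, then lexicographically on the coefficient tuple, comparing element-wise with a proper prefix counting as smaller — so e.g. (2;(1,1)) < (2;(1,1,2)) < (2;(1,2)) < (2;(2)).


Σ has 14 primitive collections:

  • {0,3}:  v_{0} + v_{3} = 0  so sig = (2;())
  • {1,6}:  v_{1} + v_{6} = 0  so sig = (2;())
  • {2,5}:  v_{2} + v_{5} = 0  so sig = (2;())
  • {0,1}:  v_{0} + v_{1} = v_{5}  so sig = (2;(1))
  • {0,2}:  v_{0} + v_{2} = v_{6}  so sig = (2;(1))
  • {1,2}:  v_{1} + v_{2} = v_{3}  so sig = (2;(1))
  • {1,4}:  v_{1} + v_{4} = v_{2}  so sig = (2;(1))
  • {2,6}:  v_{2} + v_{6} = v_{4}  so sig = (2;(1))
  • {3,5}:  v_{3} + v_{5} = v_{1}  so sig = (2;(1))
  • {3,6}:  v_{3} + v_{6} = v_{2}  so sig = (2;(1))
  • {4,5}:  v_{4} + v_{5} = v_{6}  so sig = (2;(1))
  • {5,6}:  v_{5} + v_{6} = v_{0}  so sig = (2;(1))
  • {0,4}:  v_{0} + v_{4} = 2·v_{6}  so sig = (2;(2))
  • {3,4}:  v_{3} + v_{4} = 2·v_{2}  so sig = (2;(2))

Sorted signature multiset PRS(X):
    |P|=2: 14 collections, coeffs (), (), (), (1), (1), (1), (1), (1), (1), (1), (1), (1), (2), (2)
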